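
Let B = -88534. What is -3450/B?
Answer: 1725/44267 ≈ 0.038968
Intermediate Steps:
-3450/B = -3450/(-88534) = -3450*(-1/88534) = 1725/44267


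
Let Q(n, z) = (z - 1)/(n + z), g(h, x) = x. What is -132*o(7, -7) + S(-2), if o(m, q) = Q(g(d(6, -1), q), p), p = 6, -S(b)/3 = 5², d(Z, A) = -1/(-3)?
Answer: 585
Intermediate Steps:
d(Z, A) = ⅓ (d(Z, A) = -1*(-⅓) = ⅓)
S(b) = -75 (S(b) = -3*5² = -3*25 = -75)
Q(n, z) = (-1 + z)/(n + z)
o(m, q) = 5/(6 + q) (o(m, q) = (-1 + 6)/(q + 6) = 5/(6 + q))
-132*o(7, -7) + S(-2) = -660/(6 - 7) - 75 = -660/(-1) - 75 = -660*(-1) - 75 = -132*(-5) - 75 = 660 - 75 = 585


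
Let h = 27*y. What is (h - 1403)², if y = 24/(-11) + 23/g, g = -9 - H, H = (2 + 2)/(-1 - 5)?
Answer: 178521460324/75625 ≈ 2.3606e+6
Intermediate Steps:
H = -⅔ (H = 4/(-6) = 4*(-⅙) = -⅔ ≈ -0.66667)
g = -25/3 (g = -9 - 1*(-⅔) = -9 + ⅔ = -25/3 ≈ -8.3333)
y = -1359/275 (y = 24/(-11) + 23/(-25/3) = 24*(-1/11) + 23*(-3/25) = -24/11 - 69/25 = -1359/275 ≈ -4.9418)
h = -36693/275 (h = 27*(-1359/275) = -36693/275 ≈ -133.43)
(h - 1403)² = (-36693/275 - 1403)² = (-422518/275)² = 178521460324/75625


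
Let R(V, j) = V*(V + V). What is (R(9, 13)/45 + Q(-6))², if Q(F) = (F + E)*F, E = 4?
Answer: 6084/25 ≈ 243.36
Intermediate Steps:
R(V, j) = 2*V² (R(V, j) = V*(2*V) = 2*V²)
Q(F) = F*(4 + F) (Q(F) = (F + 4)*F = (4 + F)*F = F*(4 + F))
(R(9, 13)/45 + Q(-6))² = ((2*9²)/45 - 6*(4 - 6))² = ((2*81)*(1/45) - 6*(-2))² = (162*(1/45) + 12)² = (18/5 + 12)² = (78/5)² = 6084/25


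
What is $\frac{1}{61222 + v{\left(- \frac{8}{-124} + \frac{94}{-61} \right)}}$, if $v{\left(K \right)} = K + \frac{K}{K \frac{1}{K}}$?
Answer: $\frac{1891}{115765218} \approx 1.6335 \cdot 10^{-5}$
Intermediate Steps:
$v{\left(K \right)} = 2 K$ ($v{\left(K \right)} = K + \frac{K}{1} = K + K 1 = K + K = 2 K$)
$\frac{1}{61222 + v{\left(- \frac{8}{-124} + \frac{94}{-61} \right)}} = \frac{1}{61222 + 2 \left(- \frac{8}{-124} + \frac{94}{-61}\right)} = \frac{1}{61222 + 2 \left(\left(-8\right) \left(- \frac{1}{124}\right) + 94 \left(- \frac{1}{61}\right)\right)} = \frac{1}{61222 + 2 \left(\frac{2}{31} - \frac{94}{61}\right)} = \frac{1}{61222 + 2 \left(- \frac{2792}{1891}\right)} = \frac{1}{61222 - \frac{5584}{1891}} = \frac{1}{\frac{115765218}{1891}} = \frac{1891}{115765218}$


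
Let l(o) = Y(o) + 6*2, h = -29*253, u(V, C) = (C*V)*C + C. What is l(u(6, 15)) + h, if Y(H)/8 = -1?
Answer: -7333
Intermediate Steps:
Y(H) = -8 (Y(H) = 8*(-1) = -8)
u(V, C) = C + V*C² (u(V, C) = V*C² + C = C + V*C²)
h = -7337
l(o) = 4 (l(o) = -8 + 6*2 = -8 + 12 = 4)
l(u(6, 15)) + h = 4 - 7337 = -7333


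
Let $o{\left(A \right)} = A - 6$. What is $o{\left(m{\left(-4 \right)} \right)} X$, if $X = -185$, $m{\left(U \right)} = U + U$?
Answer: $2590$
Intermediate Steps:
$m{\left(U \right)} = 2 U$
$o{\left(A \right)} = -6 + A$
$o{\left(m{\left(-4 \right)} \right)} X = \left(-6 + 2 \left(-4\right)\right) \left(-185\right) = \left(-6 - 8\right) \left(-185\right) = \left(-14\right) \left(-185\right) = 2590$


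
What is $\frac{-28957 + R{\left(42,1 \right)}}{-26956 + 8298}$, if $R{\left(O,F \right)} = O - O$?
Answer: $\frac{28957}{18658} \approx 1.552$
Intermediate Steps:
$R{\left(O,F \right)} = 0$
$\frac{-28957 + R{\left(42,1 \right)}}{-26956 + 8298} = \frac{-28957 + 0}{-26956 + 8298} = - \frac{28957}{-18658} = \left(-28957\right) \left(- \frac{1}{18658}\right) = \frac{28957}{18658}$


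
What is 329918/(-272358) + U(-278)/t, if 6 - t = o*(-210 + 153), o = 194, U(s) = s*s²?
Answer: -121984349366/62778519 ≈ -1943.1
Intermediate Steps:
U(s) = s³
t = 11064 (t = 6 - 194*(-210 + 153) = 6 - 194*(-57) = 6 - 1*(-11058) = 6 + 11058 = 11064)
329918/(-272358) + U(-278)/t = 329918/(-272358) + (-278)³/11064 = 329918*(-1/272358) - 21484952*1/11064 = -164959/136179 - 2685619/1383 = -121984349366/62778519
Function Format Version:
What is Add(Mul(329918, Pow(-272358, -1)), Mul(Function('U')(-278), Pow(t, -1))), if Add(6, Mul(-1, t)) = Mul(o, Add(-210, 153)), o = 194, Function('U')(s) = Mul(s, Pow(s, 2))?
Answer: Rational(-121984349366, 62778519) ≈ -1943.1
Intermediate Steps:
Function('U')(s) = Pow(s, 3)
t = 11064 (t = Add(6, Mul(-1, Mul(194, Add(-210, 153)))) = Add(6, Mul(-1, Mul(194, -57))) = Add(6, Mul(-1, -11058)) = Add(6, 11058) = 11064)
Add(Mul(329918, Pow(-272358, -1)), Mul(Function('U')(-278), Pow(t, -1))) = Add(Mul(329918, Pow(-272358, -1)), Mul(Pow(-278, 3), Pow(11064, -1))) = Add(Mul(329918, Rational(-1, 272358)), Mul(-21484952, Rational(1, 11064))) = Add(Rational(-164959, 136179), Rational(-2685619, 1383)) = Rational(-121984349366, 62778519)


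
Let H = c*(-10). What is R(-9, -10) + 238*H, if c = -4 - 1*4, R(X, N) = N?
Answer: 19030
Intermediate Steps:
c = -8 (c = -4 - 4 = -8)
H = 80 (H = -8*(-10) = 80)
R(-9, -10) + 238*H = -10 + 238*80 = -10 + 19040 = 19030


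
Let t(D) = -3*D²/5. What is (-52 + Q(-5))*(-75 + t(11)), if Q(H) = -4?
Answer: 41328/5 ≈ 8265.6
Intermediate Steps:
t(D) = -3*D²/5 (t(D) = -3*D²*(⅕) = -3*D²/5)
(-52 + Q(-5))*(-75 + t(11)) = (-52 - 4)*(-75 - ⅗*11²) = -56*(-75 - ⅗*121) = -56*(-75 - 363/5) = -56*(-738/5) = 41328/5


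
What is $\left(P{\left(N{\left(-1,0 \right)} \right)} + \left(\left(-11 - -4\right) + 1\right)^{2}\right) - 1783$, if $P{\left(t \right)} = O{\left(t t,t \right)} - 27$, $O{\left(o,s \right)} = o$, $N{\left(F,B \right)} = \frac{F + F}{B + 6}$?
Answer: $- \frac{15965}{9} \approx -1773.9$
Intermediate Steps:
$N{\left(F,B \right)} = \frac{2 F}{6 + B}$
$P{\left(t \right)} = -27 + t^{2}$ ($P{\left(t \right)} = t t - 27 = t^{2} - 27 = -27 + t^{2}$)
$\left(P{\left(N{\left(-1,0 \right)} \right)} + \left(\left(-11 - -4\right) + 1\right)^{2}\right) - 1783 = \left(\left(-27 + \left(2 \left(-1\right) \frac{1}{6 + 0}\right)^{2}\right) + \left(\left(-11 - -4\right) + 1\right)^{2}\right) - 1783 = \left(\left(-27 + \left(2 \left(-1\right) \frac{1}{6}\right)^{2}\right) + \left(\left(-11 + 4\right) + 1\right)^{2}\right) - 1783 = \left(\left(-27 + \left(2 \left(-1\right) \frac{1}{6}\right)^{2}\right) + \left(-7 + 1\right)^{2}\right) - 1783 = \left(\left(-27 + \left(- \frac{1}{3}\right)^{2}\right) + \left(-6\right)^{2}\right) - 1783 = \left(\left(-27 + \frac{1}{9}\right) + 36\right) - 1783 = \left(- \frac{242}{9} + 36\right) - 1783 = \frac{82}{9} - 1783 = - \frac{15965}{9}$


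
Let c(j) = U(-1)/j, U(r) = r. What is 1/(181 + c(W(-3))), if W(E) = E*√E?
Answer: 4887/884548 + 3*I*√3/884548 ≈ 0.0055249 + 5.8744e-6*I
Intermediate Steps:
W(E) = E^(3/2)
c(j) = -1/j
1/(181 + c(W(-3))) = 1/(181 - 1/((-3)^(3/2))) = 1/(181 - 1/((-3*I*√3))) = 1/(181 - I*√3/9)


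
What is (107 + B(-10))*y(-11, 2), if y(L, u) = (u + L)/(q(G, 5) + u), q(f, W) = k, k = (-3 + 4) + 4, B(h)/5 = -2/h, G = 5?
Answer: -972/7 ≈ -138.86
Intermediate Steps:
B(h) = -10/h (B(h) = 5*(-2/h) = -10/h)
k = 5 (k = 1 + 4 = 5)
q(f, W) = 5
y(L, u) = (L + u)/(5 + u) (y(L, u) = (u + L)/(5 + u) = (L + u)/(5 + u))
(107 + B(-10))*y(-11, 2) = (107 - 10/(-10))*((-11 + 2)/(5 + 2)) = (107 - 10*(-⅒))*(-9/7) = (107 + 1)*((⅐)*(-9)) = 108*(-9/7) = -972/7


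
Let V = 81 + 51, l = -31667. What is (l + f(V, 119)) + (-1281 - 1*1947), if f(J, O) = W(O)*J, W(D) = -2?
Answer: -35159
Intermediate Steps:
V = 132
f(J, O) = -2*J
(l + f(V, 119)) + (-1281 - 1*1947) = (-31667 - 2*132) + (-1281 - 1*1947) = (-31667 - 264) + (-1281 - 1947) = -31931 - 3228 = -35159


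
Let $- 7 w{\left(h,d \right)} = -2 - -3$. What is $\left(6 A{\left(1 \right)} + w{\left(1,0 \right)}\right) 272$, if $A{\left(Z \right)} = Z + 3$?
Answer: $\frac{45424}{7} \approx 6489.1$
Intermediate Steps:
$w{\left(h,d \right)} = - \frac{1}{7}$ ($w{\left(h,d \right)} = - \frac{-2 - -3}{7} = - \frac{-2 + 3}{7} = \left(- \frac{1}{7}\right) 1 = - \frac{1}{7}$)
$A{\left(Z \right)} = 3 + Z$
$\left(6 A{\left(1 \right)} + w{\left(1,0 \right)}\right) 272 = \left(6 \left(3 + 1\right) - \frac{1}{7}\right) 272 = \left(6 \cdot 4 - \frac{1}{7}\right) 272 = \left(24 - \frac{1}{7}\right) 272 = \frac{167}{7} \cdot 272 = \frac{45424}{7}$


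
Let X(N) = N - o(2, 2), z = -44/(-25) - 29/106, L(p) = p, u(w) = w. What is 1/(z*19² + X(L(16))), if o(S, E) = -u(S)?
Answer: 2650/1469679 ≈ 0.0018031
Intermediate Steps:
z = 3939/2650 (z = -44*(-1/25) - 29*1/106 = 44/25 - 29/106 = 3939/2650 ≈ 1.4864)
o(S, E) = -S
X(N) = 2 + N (X(N) = N - (-1)*2 = N - 1*(-2) = N + 2 = 2 + N)
1/(z*19² + X(L(16))) = 1/((3939/2650)*19² + (2 + 16)) = 1/((3939/2650)*361 + 18) = 1/(1421979/2650 + 18) = 1/(1469679/2650) = 2650/1469679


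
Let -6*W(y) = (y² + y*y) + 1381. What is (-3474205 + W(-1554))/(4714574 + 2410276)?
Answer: -115141/191700 ≈ -0.60063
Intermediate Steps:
W(y) = -1381/6 - y²/3 (W(y) = -((y² + y*y) + 1381)/6 = -((y² + y²) + 1381)/6 = -(2*y² + 1381)/6 = -(1381 + 2*y²)/6 = -1381/6 - y²/3)
(-3474205 + W(-1554))/(4714574 + 2410276) = (-3474205 + (-1381/6 - ⅓*(-1554)²))/(4714574 + 2410276) = (-3474205 + (-1381/6 - ⅓*2414916))/7124850 = (-3474205 + (-1381/6 - 804972))*(1/7124850) = (-3474205 - 4831213/6)*(1/7124850) = -25676443/6*1/7124850 = -115141/191700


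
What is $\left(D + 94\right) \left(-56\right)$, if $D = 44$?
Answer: $-7728$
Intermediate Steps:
$\left(D + 94\right) \left(-56\right) = \left(44 + 94\right) \left(-56\right) = 138 \left(-56\right) = -7728$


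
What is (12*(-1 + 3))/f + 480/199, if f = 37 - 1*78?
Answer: 14904/8159 ≈ 1.8267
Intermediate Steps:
f = -41 (f = 37 - 78 = -41)
(12*(-1 + 3))/f + 480/199 = (12*(-1 + 3))/(-41) + 480/199 = (12*2)*(-1/41) + 480*(1/199) = 24*(-1/41) + 480/199 = -24/41 + 480/199 = 14904/8159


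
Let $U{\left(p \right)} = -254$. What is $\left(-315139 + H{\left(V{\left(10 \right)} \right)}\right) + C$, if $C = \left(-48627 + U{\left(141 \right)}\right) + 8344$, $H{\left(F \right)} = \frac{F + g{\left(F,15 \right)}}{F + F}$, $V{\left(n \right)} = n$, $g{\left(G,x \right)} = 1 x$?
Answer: $- \frac{1422699}{4} \approx -3.5568 \cdot 10^{5}$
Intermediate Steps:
$g{\left(G,x \right)} = x$
$H{\left(F \right)} = \frac{15 + F}{2 F}$ ($H{\left(F \right)} = \frac{F + 15}{F + F} = \frac{15 + F}{2 F}$)
$C = -40537$ ($C = \left(-48627 - 254\right) + 8344 = -48881 + 8344 = -40537$)
$\left(-315139 + H{\left(V{\left(10 \right)} \right)}\right) + C = \left(-315139 + \frac{15 + 10}{2 \cdot 10}\right) - 40537 = \left(-315139 + \frac{1}{2} \cdot \frac{1}{10} \cdot 25\right) - 40537 = \left(-315139 + \frac{5}{4}\right) - 40537 = - \frac{1260551}{4} - 40537 = - \frac{1422699}{4}$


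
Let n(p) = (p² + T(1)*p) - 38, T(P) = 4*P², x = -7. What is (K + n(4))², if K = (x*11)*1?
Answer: 6889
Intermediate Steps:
K = -77 (K = -7*11*1 = -77*1 = -77)
n(p) = -38 + p² + 4*p (n(p) = (p² + (4*1²)*p) - 38 = (p² + (4*1)*p) - 38 = (p² + 4*p) - 38 = -38 + p² + 4*p)
(K + n(4))² = (-77 + (-38 + 4² + 4*4))² = (-77 + (-38 + 16 + 16))² = (-77 - 6)² = (-83)² = 6889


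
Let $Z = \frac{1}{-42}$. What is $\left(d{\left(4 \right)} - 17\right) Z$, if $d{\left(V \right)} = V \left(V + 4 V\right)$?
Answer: $- \frac{3}{2} \approx -1.5$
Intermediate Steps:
$d{\left(V \right)} = 5 V^{2}$ ($d{\left(V \right)} = V 5 V = 5 V^{2}$)
$Z = - \frac{1}{42} \approx -0.02381$
$\left(d{\left(4 \right)} - 17\right) Z = \left(5 \cdot 4^{2} - 17\right) \left(- \frac{1}{42}\right) = \left(5 \cdot 16 - 17\right) \left(- \frac{1}{42}\right) = \left(80 - 17\right) \left(- \frac{1}{42}\right) = 63 \left(- \frac{1}{42}\right) = - \frac{3}{2}$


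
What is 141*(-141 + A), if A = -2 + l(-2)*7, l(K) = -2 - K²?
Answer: -26085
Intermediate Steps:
A = -44 (A = -2 + (-2 - 1*(-2)²)*7 = -2 + (-2 - 1*4)*7 = -2 + (-2 - 4)*7 = -2 - 6*7 = -2 - 42 = -44)
141*(-141 + A) = 141*(-141 - 44) = 141*(-185) = -26085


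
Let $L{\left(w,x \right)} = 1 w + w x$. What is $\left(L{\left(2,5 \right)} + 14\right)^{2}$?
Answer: $676$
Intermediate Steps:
$L{\left(w,x \right)} = w + w x$
$\left(L{\left(2,5 \right)} + 14\right)^{2} = \left(2 \left(1 + 5\right) + 14\right)^{2} = \left(2 \cdot 6 + 14\right)^{2} = \left(12 + 14\right)^{2} = 26^{2} = 676$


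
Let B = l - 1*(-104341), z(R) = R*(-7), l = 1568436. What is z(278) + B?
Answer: 1670831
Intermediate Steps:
z(R) = -7*R
B = 1672777 (B = 1568436 - 1*(-104341) = 1568436 + 104341 = 1672777)
z(278) + B = -7*278 + 1672777 = -1946 + 1672777 = 1670831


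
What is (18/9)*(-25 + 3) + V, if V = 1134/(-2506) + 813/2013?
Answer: -5290638/120109 ≈ -44.049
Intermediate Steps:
V = -5842/120109 (V = 1134*(-1/2506) + 813*(1/2013) = -81/179 + 271/671 = -5842/120109 ≈ -0.048639)
(18/9)*(-25 + 3) + V = (18/9)*(-25 + 3) - 5842/120109 = (18*(⅑))*(-22) - 5842/120109 = 2*(-22) - 5842/120109 = -44 - 5842/120109 = -5290638/120109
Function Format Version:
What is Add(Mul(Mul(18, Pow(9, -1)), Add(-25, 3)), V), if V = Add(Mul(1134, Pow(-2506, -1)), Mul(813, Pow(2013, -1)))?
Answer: Rational(-5290638, 120109) ≈ -44.049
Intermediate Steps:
V = Rational(-5842, 120109) (V = Add(Mul(1134, Rational(-1, 2506)), Mul(813, Rational(1, 2013))) = Add(Rational(-81, 179), Rational(271, 671)) = Rational(-5842, 120109) ≈ -0.048639)
Add(Mul(Mul(18, Pow(9, -1)), Add(-25, 3)), V) = Add(Mul(Mul(18, Pow(9, -1)), Add(-25, 3)), Rational(-5842, 120109)) = Add(Mul(Mul(18, Rational(1, 9)), -22), Rational(-5842, 120109)) = Add(Mul(2, -22), Rational(-5842, 120109)) = Add(-44, Rational(-5842, 120109)) = Rational(-5290638, 120109)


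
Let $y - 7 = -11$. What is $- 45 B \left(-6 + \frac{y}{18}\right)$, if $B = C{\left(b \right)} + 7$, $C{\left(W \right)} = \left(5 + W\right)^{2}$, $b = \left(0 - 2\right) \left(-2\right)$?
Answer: $24640$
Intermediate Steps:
$b = 4$ ($b = \left(-2\right) \left(-2\right) = 4$)
$y = -4$ ($y = 7 - 11 = -4$)
$B = 88$ ($B = \left(5 + 4\right)^{2} + 7 = 9^{2} + 7 = 81 + 7 = 88$)
$- 45 B \left(-6 + \frac{y}{18}\right) = \left(-45\right) 88 \left(-6 - \frac{4}{18}\right) = - 3960 \left(-6 - \frac{2}{9}\right) = \left(-3960\right) \left(- \frac{56}{9}\right) = 24640$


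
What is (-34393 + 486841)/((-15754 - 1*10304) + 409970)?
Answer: 56556/47989 ≈ 1.1785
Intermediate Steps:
(-34393 + 486841)/((-15754 - 1*10304) + 409970) = 452448/((-15754 - 10304) + 409970) = 452448/(-26058 + 409970) = 452448/383912 = 452448*(1/383912) = 56556/47989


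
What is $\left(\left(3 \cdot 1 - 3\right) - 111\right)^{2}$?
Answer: $12321$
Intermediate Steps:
$\left(\left(3 \cdot 1 - 3\right) - 111\right)^{2} = \left(\left(3 - 3\right) - 111\right)^{2} = \left(0 - 111\right)^{2} = \left(-111\right)^{2} = 12321$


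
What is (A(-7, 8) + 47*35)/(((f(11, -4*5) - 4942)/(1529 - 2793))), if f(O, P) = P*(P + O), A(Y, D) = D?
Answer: 1044696/2381 ≈ 438.76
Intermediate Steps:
f(O, P) = P*(O + P)
(A(-7, 8) + 47*35)/(((f(11, -4*5) - 4942)/(1529 - 2793))) = (8 + 47*35)/((((-4*5)*(11 - 4*5) - 4942)/(1529 - 2793))) = (8 + 1645)/(((-20*(11 - 20) - 4942)/(-1264))) = 1653/(((-20*(-9) - 4942)*(-1/1264))) = 1653/(((180 - 4942)*(-1/1264))) = 1653/((-4762*(-1/1264))) = 1653/(2381/632) = 1653*(632/2381) = 1044696/2381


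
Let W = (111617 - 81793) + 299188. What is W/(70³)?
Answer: 82253/85750 ≈ 0.95922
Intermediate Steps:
W = 329012 (W = 29824 + 299188 = 329012)
W/(70³) = 329012/(70³) = 329012/343000 = 329012*(1/343000) = 82253/85750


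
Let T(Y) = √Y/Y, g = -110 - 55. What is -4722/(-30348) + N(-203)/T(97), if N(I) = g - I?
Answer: 787/5058 + 38*√97 ≈ 374.41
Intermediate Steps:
g = -165
T(Y) = Y^(-½)
N(I) = -165 - I
-4722/(-30348) + N(-203)/T(97) = -4722/(-30348) + (-165 - 1*(-203))/(97^(-½)) = -4722*(-1/30348) + (-165 + 203)/((√97/97)) = 787/5058 + 38*√97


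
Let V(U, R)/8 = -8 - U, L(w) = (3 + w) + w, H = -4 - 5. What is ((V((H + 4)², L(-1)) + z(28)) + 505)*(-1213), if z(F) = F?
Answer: -326297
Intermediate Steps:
H = -9
L(w) = 3 + 2*w
V(U, R) = -64 - 8*U (V(U, R) = 8*(-8 - U) = -64 - 8*U)
((V((H + 4)², L(-1)) + z(28)) + 505)*(-1213) = (((-64 - 8*(-9 + 4)²) + 28) + 505)*(-1213) = (((-64 - 8*(-5)²) + 28) + 505)*(-1213) = (((-64 - 8*25) + 28) + 505)*(-1213) = (((-64 - 200) + 28) + 505)*(-1213) = ((-264 + 28) + 505)*(-1213) = (-236 + 505)*(-1213) = 269*(-1213) = -326297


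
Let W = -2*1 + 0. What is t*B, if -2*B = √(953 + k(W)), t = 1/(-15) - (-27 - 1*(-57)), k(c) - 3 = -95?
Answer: 451*√861/30 ≈ 441.12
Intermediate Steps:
W = -2 (W = -2 + 0 = -2)
k(c) = -92 (k(c) = 3 - 95 = -92)
t = -451/15 (t = -1/15 - (-27 + 57) = -1/15 - 1*30 = -1/15 - 30 = -451/15 ≈ -30.067)
B = -√861/2 (B = -√(953 - 92)/2 = -√861/2 ≈ -14.671)
t*B = -(-451)*√861/30 = 451*√861/30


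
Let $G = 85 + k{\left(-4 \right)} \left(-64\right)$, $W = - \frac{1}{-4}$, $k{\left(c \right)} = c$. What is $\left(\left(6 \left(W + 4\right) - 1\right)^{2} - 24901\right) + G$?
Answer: $- \frac{95839}{4} \approx -23960.0$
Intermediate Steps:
$W = \frac{1}{4}$ ($W = \left(-1\right) \left(- \frac{1}{4}\right) = \frac{1}{4} \approx 0.25$)
$G = 341$ ($G = 85 - -256 = 85 + 256 = 341$)
$\left(\left(6 \left(W + 4\right) - 1\right)^{2} - 24901\right) + G = \left(\left(6 \left(\frac{1}{4} + 4\right) - 1\right)^{2} - 24901\right) + 341 = \left(\left(6 \cdot \frac{17}{4} - 1\right)^{2} - 24901\right) + 341 = \left(\left(\frac{51}{2} - 1\right)^{2} - 24901\right) + 341 = \left(\left(\frac{49}{2}\right)^{2} - 24901\right) + 341 = \left(\frac{2401}{4} - 24901\right) + 341 = - \frac{97203}{4} + 341 = - \frac{95839}{4}$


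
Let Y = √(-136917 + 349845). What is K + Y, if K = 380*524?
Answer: 199120 + 8*√3327 ≈ 1.9958e+5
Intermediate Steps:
Y = 8*√3327 (Y = √212928 = 8*√3327 ≈ 461.44)
K = 199120
K + Y = 199120 + 8*√3327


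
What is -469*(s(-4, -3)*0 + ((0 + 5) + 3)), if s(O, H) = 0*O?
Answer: -3752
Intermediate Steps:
s(O, H) = 0
-469*(s(-4, -3)*0 + ((0 + 5) + 3)) = -469*(0*0 + ((0 + 5) + 3)) = -469*(0 + (5 + 3)) = -469*(0 + 8) = -469*8 = -3752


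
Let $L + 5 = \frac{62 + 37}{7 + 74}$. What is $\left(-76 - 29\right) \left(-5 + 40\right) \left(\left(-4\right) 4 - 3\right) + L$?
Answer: $\frac{628391}{9} \approx 69821.0$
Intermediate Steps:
$L = - \frac{34}{9}$ ($L = -5 + \frac{62 + 37}{7 + 74} = -5 + \frac{99}{81} = -5 + 99 \cdot \frac{1}{81} = -5 + \frac{11}{9} = - \frac{34}{9} \approx -3.7778$)
$\left(-76 - 29\right) \left(-5 + 40\right) \left(\left(-4\right) 4 - 3\right) + L = \left(-76 - 29\right) \left(-5 + 40\right) \left(\left(-4\right) 4 - 3\right) - \frac{34}{9} = \left(-105\right) 35 \left(-16 - 3\right) - \frac{34}{9} = \left(-3675\right) \left(-19\right) - \frac{34}{9} = 69825 - \frac{34}{9} = \frac{628391}{9}$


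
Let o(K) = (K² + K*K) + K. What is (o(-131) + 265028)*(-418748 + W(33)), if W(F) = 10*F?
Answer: -125198615542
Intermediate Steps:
o(K) = K + 2*K² (o(K) = (K² + K²) + K = 2*K² + K = K + 2*K²)
(o(-131) + 265028)*(-418748 + W(33)) = (-131*(1 + 2*(-131)) + 265028)*(-418748 + 10*33) = (-131*(1 - 262) + 265028)*(-418748 + 330) = (-131*(-261) + 265028)*(-418418) = (34191 + 265028)*(-418418) = 299219*(-418418) = -125198615542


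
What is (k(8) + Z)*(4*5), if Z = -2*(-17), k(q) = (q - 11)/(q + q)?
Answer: 2705/4 ≈ 676.25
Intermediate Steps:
k(q) = (-11 + q)/(2*q) (k(q) = (-11 + q)/((2*q)) = (-11 + q)*(1/(2*q)) = (-11 + q)/(2*q))
Z = 34
(k(8) + Z)*(4*5) = ((½)*(-11 + 8)/8 + 34)*(4*5) = ((½)*(⅛)*(-3) + 34)*20 = (-3/16 + 34)*20 = (541/16)*20 = 2705/4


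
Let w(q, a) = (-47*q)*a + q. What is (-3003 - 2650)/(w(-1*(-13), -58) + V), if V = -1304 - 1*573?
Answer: -5653/33574 ≈ -0.16837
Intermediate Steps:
w(q, a) = q - 47*a*q (w(q, a) = -47*a*q + q = q - 47*a*q)
V = -1877 (V = -1304 - 573 = -1877)
(-3003 - 2650)/(w(-1*(-13), -58) + V) = (-3003 - 2650)/((-1*(-13))*(1 - 47*(-58)) - 1877) = -5653/(13*(1 + 2726) - 1877) = -5653/(13*2727 - 1877) = -5653/(35451 - 1877) = -5653/33574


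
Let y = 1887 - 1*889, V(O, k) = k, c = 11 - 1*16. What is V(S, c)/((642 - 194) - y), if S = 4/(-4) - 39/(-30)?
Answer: 1/110 ≈ 0.0090909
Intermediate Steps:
c = -5 (c = 11 - 16 = -5)
S = 3/10 (S = 4*(-¼) - 39*(-1/30) = -1 + 13/10 = 3/10 ≈ 0.30000)
y = 998 (y = 1887 - 889 = 998)
V(S, c)/((642 - 194) - y) = -5/((642 - 194) - 1*998) = -5/(448 - 998) = -5/(-550) = -5*(-1/550) = 1/110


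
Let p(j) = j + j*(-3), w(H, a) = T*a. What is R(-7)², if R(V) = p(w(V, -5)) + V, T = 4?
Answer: 1089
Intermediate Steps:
w(H, a) = 4*a
p(j) = -2*j (p(j) = j - 3*j = -2*j)
R(V) = 40 + V (R(V) = -8*(-5) + V = -2*(-20) + V = 40 + V)
R(-7)² = (40 - 7)² = 33² = 1089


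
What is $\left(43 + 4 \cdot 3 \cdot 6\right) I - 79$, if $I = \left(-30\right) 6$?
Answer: $-20779$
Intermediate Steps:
$I = -180$
$\left(43 + 4 \cdot 3 \cdot 6\right) I - 79 = \left(43 + 4 \cdot 3 \cdot 6\right) \left(-180\right) - 79 = \left(43 + 12 \cdot 6\right) \left(-180\right) - 79 = \left(43 + 72\right) \left(-180\right) - 79 = 115 \left(-180\right) - 79 = -20700 - 79 = -20779$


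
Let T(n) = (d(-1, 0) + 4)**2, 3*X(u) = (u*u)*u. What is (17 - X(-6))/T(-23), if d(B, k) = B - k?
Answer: 89/9 ≈ 9.8889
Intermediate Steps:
X(u) = u**3/3 (X(u) = ((u*u)*u)/3 = (u**2*u)/3 = u**3/3)
T(n) = 9 (T(n) = ((-1 - 1*0) + 4)**2 = ((-1 + 0) + 4)**2 = (-1 + 4)**2 = 3**2 = 9)
(17 - X(-6))/T(-23) = (17 - (-6)**3/3)/9 = (17 - (-216)/3)*(1/9) = (17 - 1*(-72))*(1/9) = (17 + 72)*(1/9) = 89*(1/9) = 89/9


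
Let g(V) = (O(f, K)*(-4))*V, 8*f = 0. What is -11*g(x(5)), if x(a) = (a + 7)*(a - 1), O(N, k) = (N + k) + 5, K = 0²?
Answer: 10560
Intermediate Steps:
f = 0 (f = (⅛)*0 = 0)
K = 0
O(N, k) = 5 + N + k
x(a) = (-1 + a)*(7 + a) (x(a) = (7 + a)*(-1 + a) = (-1 + a)*(7 + a))
g(V) = -20*V (g(V) = ((5 + 0 + 0)*(-4))*V = (5*(-4))*V = -20*V)
-11*g(x(5)) = -(-220)*(-7 + 5² + 6*5) = -(-220)*(-7 + 25 + 30) = -(-220)*48 = -11*(-960) = 10560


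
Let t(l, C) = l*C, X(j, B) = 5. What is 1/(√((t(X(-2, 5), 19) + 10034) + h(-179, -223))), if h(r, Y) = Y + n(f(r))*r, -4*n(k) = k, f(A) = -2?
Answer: √39266/19633 ≈ 0.010093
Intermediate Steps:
t(l, C) = C*l
n(k) = -k/4
h(r, Y) = Y + r/2 (h(r, Y) = Y + (-¼*(-2))*r = Y + r/2)
1/(√((t(X(-2, 5), 19) + 10034) + h(-179, -223))) = 1/(√((19*5 + 10034) + (-223 + (½)*(-179)))) = 1/(√((95 + 10034) + (-223 - 179/2))) = 1/(√(10129 - 625/2)) = 1/(√(19633/2)) = 1/(√39266/2) = √39266/19633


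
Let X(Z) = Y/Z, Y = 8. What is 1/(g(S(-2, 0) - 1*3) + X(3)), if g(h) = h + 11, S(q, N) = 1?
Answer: 3/35 ≈ 0.085714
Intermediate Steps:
X(Z) = 8/Z
g(h) = 11 + h
1/(g(S(-2, 0) - 1*3) + X(3)) = 1/((11 + (1 - 1*3)) + 8/3) = 1/((11 + (1 - 3)) + 8*(⅓)) = 1/((11 - 2) + 8/3) = 1/(9 + 8/3) = 1/(35/3) = 3/35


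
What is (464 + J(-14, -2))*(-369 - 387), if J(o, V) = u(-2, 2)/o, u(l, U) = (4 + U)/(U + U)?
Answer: -350703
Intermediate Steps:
u(l, U) = (4 + U)/(2*U) (u(l, U) = (4 + U)/((2*U)) = (4 + U)*(1/(2*U)) = (4 + U)/(2*U))
J(o, V) = 3/(2*o) (J(o, V) = ((½)*(4 + 2)/2)/o = ((½)*(½)*6)/o = 3/(2*o))
(464 + J(-14, -2))*(-369 - 387) = (464 + (3/2)/(-14))*(-369 - 387) = (464 + (3/2)*(-1/14))*(-756) = (464 - 3/28)*(-756) = (12989/28)*(-756) = -350703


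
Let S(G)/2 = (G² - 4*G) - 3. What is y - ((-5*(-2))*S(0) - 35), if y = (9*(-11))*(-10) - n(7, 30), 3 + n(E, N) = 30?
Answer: 1058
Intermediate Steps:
n(E, N) = 27 (n(E, N) = -3 + 30 = 27)
S(G) = -6 - 8*G + 2*G² (S(G) = 2*((G² - 4*G) - 3) = 2*(-3 + G² - 4*G) = -6 - 8*G + 2*G²)
y = 963 (y = (9*(-11))*(-10) - 1*27 = -99*(-10) - 27 = 990 - 27 = 963)
y - ((-5*(-2))*S(0) - 35) = 963 - ((-5*(-2))*(-6 - 8*0 + 2*0²) - 35) = 963 - (10*(-6 + 0 + 2*0) - 35) = 963 - (10*(-6 + 0 + 0) - 35) = 963 - (10*(-6) - 35) = 963 - (-60 - 35) = 963 - 1*(-95) = 963 + 95 = 1058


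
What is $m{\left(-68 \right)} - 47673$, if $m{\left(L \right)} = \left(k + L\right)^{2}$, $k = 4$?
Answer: $-43577$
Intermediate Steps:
$m{\left(L \right)} = \left(4 + L\right)^{2}$
$m{\left(-68 \right)} - 47673 = \left(4 - 68\right)^{2} - 47673 = \left(-64\right)^{2} - 47673 = 4096 - 47673 = -43577$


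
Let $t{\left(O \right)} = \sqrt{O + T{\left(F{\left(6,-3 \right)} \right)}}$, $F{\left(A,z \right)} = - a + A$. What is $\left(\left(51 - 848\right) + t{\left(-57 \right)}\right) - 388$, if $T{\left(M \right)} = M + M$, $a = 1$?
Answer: $-1185 + i \sqrt{47} \approx -1185.0 + 6.8557 i$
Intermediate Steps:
$F{\left(A,z \right)} = -1 + A$ ($F{\left(A,z \right)} = \left(-1\right) 1 + A = -1 + A$)
$T{\left(M \right)} = 2 M$
$t{\left(O \right)} = \sqrt{10 + O}$ ($t{\left(O \right)} = \sqrt{O + 2 \left(-1 + 6\right)} = \sqrt{O + 2 \cdot 5} = \sqrt{O + 10} = \sqrt{10 + O}$)
$\left(\left(51 - 848\right) + t{\left(-57 \right)}\right) - 388 = \left(\left(51 - 848\right) + \sqrt{10 - 57}\right) - 388 = \left(\left(51 - 848\right) + \sqrt{-47}\right) - 388 = \left(-797 + i \sqrt{47}\right) - 388 = -1185 + i \sqrt{47}$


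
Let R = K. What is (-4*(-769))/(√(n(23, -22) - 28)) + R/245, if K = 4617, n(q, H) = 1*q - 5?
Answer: 4617/245 - 1538*I*√10/5 ≈ 18.845 - 972.72*I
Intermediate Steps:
n(q, H) = -5 + q (n(q, H) = q - 5 = -5 + q)
R = 4617
(-4*(-769))/(√(n(23, -22) - 28)) + R/245 = (-4*(-769))/(√((-5 + 23) - 28)) + 4617/245 = 3076/(√(18 - 28)) + 4617*(1/245) = 3076/(√(-10)) + 4617/245 = 3076/((I*√10)) + 4617/245 = 3076*(-I*√10/10) + 4617/245 = -1538*I*√10/5 + 4617/245 = 4617/245 - 1538*I*√10/5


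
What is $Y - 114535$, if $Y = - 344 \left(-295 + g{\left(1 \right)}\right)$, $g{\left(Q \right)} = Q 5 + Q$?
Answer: $-15119$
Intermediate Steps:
$g{\left(Q \right)} = 6 Q$ ($g{\left(Q \right)} = 5 Q + Q = 6 Q$)
$Y = 99416$ ($Y = - 344 \left(-295 + 6 \cdot 1\right) = - 344 \left(-295 + 6\right) = \left(-344\right) \left(-289\right) = 99416$)
$Y - 114535 = 99416 - 114535 = -15119$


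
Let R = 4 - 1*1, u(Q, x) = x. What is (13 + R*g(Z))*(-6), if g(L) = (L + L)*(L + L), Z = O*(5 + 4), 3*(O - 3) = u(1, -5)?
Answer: -10446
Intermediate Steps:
O = 4/3 (O = 3 + (1/3)*(-5) = 3 - 5/3 = 4/3 ≈ 1.3333)
Z = 12 (Z = 4*(5 + 4)/3 = (4/3)*9 = 12)
g(L) = 4*L**2 (g(L) = (2*L)*(2*L) = 4*L**2)
R = 3 (R = 4 - 1 = 3)
(13 + R*g(Z))*(-6) = (13 + 3*(4*12**2))*(-6) = (13 + 3*(4*144))*(-6) = (13 + 3*576)*(-6) = (13 + 1728)*(-6) = 1741*(-6) = -10446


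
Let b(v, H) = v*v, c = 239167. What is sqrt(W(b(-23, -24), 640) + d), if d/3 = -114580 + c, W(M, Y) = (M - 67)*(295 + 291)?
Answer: sqrt(644493) ≈ 802.80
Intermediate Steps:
b(v, H) = v**2
W(M, Y) = -39262 + 586*M (W(M, Y) = (-67 + M)*586 = -39262 + 586*M)
d = 373761 (d = 3*(-114580 + 239167) = 3*124587 = 373761)
sqrt(W(b(-23, -24), 640) + d) = sqrt((-39262 + 586*(-23)**2) + 373761) = sqrt((-39262 + 586*529) + 373761) = sqrt((-39262 + 309994) + 373761) = sqrt(270732 + 373761) = sqrt(644493)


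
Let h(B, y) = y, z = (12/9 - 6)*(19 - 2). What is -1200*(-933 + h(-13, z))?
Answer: 1214800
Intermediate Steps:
z = -238/3 (z = (12*(1/9) - 6)*17 = (4/3 - 6)*17 = -14/3*17 = -238/3 ≈ -79.333)
-1200*(-933 + h(-13, z)) = -1200*(-933 - 238/3) = -1200*(-3037/3) = 1214800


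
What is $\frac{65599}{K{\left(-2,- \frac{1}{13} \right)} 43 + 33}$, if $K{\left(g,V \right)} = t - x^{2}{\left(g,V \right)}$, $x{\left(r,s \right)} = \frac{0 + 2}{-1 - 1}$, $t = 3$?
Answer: $\frac{65599}{119} \approx 551.25$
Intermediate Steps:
$x{\left(r,s \right)} = -1$ ($x{\left(r,s \right)} = \frac{2}{-2} = 2 \left(- \frac{1}{2}\right) = -1$)
$K{\left(g,V \right)} = 2$ ($K{\left(g,V \right)} = 3 - \left(-1\right)^{2} = 3 - 1 = 2$)
$\frac{65599}{K{\left(-2,- \frac{1}{13} \right)} 43 + 33} = \frac{65599}{2 \cdot 43 + 33} = \frac{65599}{86 + 33} = \frac{65599}{119}$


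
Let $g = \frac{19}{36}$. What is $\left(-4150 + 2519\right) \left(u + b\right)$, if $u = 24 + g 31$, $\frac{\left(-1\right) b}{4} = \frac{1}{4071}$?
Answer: $- \frac{3215798663}{48852} \approx -65827.0$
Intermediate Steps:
$b = - \frac{4}{4071} \approx -0.00098256$
$g = \frac{19}{36}$ ($g = 19 \cdot \frac{1}{36} = \frac{19}{36} \approx 0.52778$)
$u = \frac{1453}{36}$ ($u = 24 + \frac{19}{36} \cdot 31 = 24 + \frac{589}{36} = \frac{1453}{36} \approx 40.361$)
$\left(-4150 + 2519\right) \left(u + b\right) = \left(-4150 + 2519\right) \left(\frac{1453}{36} - \frac{4}{4071}\right) = \left(-1631\right) \frac{1971673}{48852} = - \frac{3215798663}{48852}$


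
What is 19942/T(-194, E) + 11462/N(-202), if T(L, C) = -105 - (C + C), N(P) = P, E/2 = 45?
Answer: -3647477/28785 ≈ -126.71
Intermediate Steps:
E = 90 (E = 2*45 = 90)
T(L, C) = -105 - 2*C
19942/T(-194, E) + 11462/N(-202) = 19942/(-105 - 2*90) + 11462/(-202) = 19942/(-105 - 180) + 11462*(-1/202) = 19942/(-285) - 5731/101 = 19942*(-1/285) - 5731/101 = -19942/285 - 5731/101 = -3647477/28785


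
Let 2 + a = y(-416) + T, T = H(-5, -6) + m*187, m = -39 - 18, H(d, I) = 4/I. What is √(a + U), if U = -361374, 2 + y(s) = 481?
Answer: I*√3344010/3 ≈ 609.55*I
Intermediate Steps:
y(s) = 479 (y(s) = -2 + 481 = 479)
m = -57
T = -31979/3 (T = 4/(-6) - 57*187 = 4*(-⅙) - 10659 = -⅔ - 10659 = -31979/3 ≈ -10660.)
a = -30548/3 (a = -2 + (479 - 31979/3) = -2 - 30542/3 = -30548/3 ≈ -10183.)
√(a + U) = √(-30548/3 - 361374) = √(-1114670/3) = I*√3344010/3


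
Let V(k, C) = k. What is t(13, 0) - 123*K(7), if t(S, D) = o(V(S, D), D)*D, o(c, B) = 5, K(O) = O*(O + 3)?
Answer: -8610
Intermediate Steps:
K(O) = O*(3 + O)
t(S, D) = 5*D
t(13, 0) - 123*K(7) = 5*0 - 861*(3 + 7) = 0 - 861*10 = 0 - 123*70 = 0 - 8610 = -8610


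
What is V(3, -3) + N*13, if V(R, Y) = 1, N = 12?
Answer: 157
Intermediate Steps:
V(3, -3) + N*13 = 1 + 12*13 = 1 + 156 = 157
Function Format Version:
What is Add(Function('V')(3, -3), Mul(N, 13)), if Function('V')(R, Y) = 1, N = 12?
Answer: 157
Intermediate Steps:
Add(Function('V')(3, -3), Mul(N, 13)) = Add(1, Mul(12, 13)) = Add(1, 156) = 157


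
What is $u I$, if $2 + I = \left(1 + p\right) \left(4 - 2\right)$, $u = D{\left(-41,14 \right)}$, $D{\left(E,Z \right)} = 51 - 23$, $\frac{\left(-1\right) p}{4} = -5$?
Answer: $1120$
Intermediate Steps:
$p = 20$ ($p = \left(-4\right) \left(-5\right) = 20$)
$D{\left(E,Z \right)} = 28$
$u = 28$
$I = 40$ ($I = -2 + \left(1 + 20\right) \left(4 - 2\right) = -2 + 21 \cdot 2 = -2 + 42 = 40$)
$u I = 28 \cdot 40 = 1120$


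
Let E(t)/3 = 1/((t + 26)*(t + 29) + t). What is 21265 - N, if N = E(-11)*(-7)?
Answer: 786808/37 ≈ 21265.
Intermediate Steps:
E(t) = 3/(t + (26 + t)*(29 + t)) (E(t) = 3/((t + 26)*(t + 29) + t) = 3/((26 + t)*(29 + t) + t) = 3/(t + (26 + t)*(29 + t)))
N = -3/37 (N = (3/(754 + (-11)² + 56*(-11)))*(-7) = (3/(754 + 121 - 616))*(-7) = (3/259)*(-7) = -3/37 ≈ -0.081081)
21265 - N = 21265 - 1*(-3/37) = 21265 + 3/37 = 786808/37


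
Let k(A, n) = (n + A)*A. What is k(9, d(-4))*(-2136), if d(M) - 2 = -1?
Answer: -192240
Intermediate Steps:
d(M) = 1 (d(M) = 2 - 1 = 1)
k(A, n) = A*(A + n) (k(A, n) = (A + n)*A = A*(A + n))
k(9, d(-4))*(-2136) = (9*(9 + 1))*(-2136) = (9*10)*(-2136) = 90*(-2136) = -192240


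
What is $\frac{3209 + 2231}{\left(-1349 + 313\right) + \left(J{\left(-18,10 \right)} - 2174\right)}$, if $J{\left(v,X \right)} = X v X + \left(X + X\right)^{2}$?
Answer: $- \frac{544}{461} \approx -1.18$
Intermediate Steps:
$J{\left(v,X \right)} = 4 X^{2} + v X^{2}$ ($J{\left(v,X \right)} = v X^{2} + \left(2 X\right)^{2} = v X^{2} + 4 X^{2} = 4 X^{2} + v X^{2}$)
$\frac{3209 + 2231}{\left(-1349 + 313\right) + \left(J{\left(-18,10 \right)} - 2174\right)} = \frac{3209 + 2231}{\left(-1349 + 313\right) - \left(2174 - 10^{2} \left(4 - 18\right)\right)} = \frac{5440}{-1036 + \left(100 \left(-14\right) - 2174\right)} = \frac{5440}{-1036 - 3574} = \frac{5440}{-4610} = 5440 \left(- \frac{1}{4610}\right) = - \frac{544}{461}$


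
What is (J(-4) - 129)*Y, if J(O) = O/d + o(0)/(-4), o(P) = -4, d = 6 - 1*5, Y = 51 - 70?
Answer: 2508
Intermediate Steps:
Y = -19
d = 1 (d = 6 - 5 = 1)
J(O) = 1 + O (J(O) = O/1 - 4/(-4) = O*1 - 4*(-1/4) = O + 1 = 1 + O)
(J(-4) - 129)*Y = ((1 - 4) - 129)*(-19) = (-3 - 129)*(-19) = -132*(-19) = 2508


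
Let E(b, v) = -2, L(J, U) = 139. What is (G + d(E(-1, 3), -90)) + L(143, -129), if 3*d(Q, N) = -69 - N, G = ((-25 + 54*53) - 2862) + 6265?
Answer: 6386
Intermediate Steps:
G = 6240 (G = ((-25 + 2862) - 2862) + 6265 = (2837 - 2862) + 6265 = -25 + 6265 = 6240)
d(Q, N) = -23 - N/3 (d(Q, N) = (-69 - N)/3 = -23 - N/3)
(G + d(E(-1, 3), -90)) + L(143, -129) = (6240 + (-23 - ⅓*(-90))) + 139 = (6240 + (-23 + 30)) + 139 = (6240 + 7) + 139 = 6247 + 139 = 6386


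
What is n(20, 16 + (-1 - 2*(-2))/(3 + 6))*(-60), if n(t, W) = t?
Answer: -1200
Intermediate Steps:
n(20, 16 + (-1 - 2*(-2))/(3 + 6))*(-60) = 20*(-60) = -1200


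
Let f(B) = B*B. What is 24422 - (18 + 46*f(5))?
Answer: 23254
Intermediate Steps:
f(B) = B**2
24422 - (18 + 46*f(5)) = 24422 - (18 + 46*5**2) = 24422 - (18 + 46*25) = 24422 - (18 + 1150) = 24422 - 1*1168 = 24422 - 1168 = 23254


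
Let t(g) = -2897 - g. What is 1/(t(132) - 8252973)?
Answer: -1/8256002 ≈ -1.2112e-7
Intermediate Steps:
1/(t(132) - 8252973) = 1/((-2897 - 1*132) - 8252973) = 1/((-2897 - 132) - 8252973) = 1/(-3029 - 8252973) = 1/(-8256002) = -1/8256002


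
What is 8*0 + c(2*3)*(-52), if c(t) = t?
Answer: -312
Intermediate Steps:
8*0 + c(2*3)*(-52) = 8*0 + (2*3)*(-52) = 0 + 6*(-52) = 0 - 312 = -312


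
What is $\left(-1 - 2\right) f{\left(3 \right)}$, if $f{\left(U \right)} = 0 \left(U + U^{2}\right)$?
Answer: $0$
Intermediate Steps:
$f{\left(U \right)} = 0$
$\left(-1 - 2\right) f{\left(3 \right)} = \left(-1 - 2\right) 0 = \left(-3\right) 0 = 0$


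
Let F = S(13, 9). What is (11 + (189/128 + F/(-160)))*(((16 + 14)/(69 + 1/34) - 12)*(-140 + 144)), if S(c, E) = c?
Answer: -26916669/46940 ≈ -573.43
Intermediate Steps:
F = 13
(11 + (189/128 + F/(-160)))*(((16 + 14)/(69 + 1/34) - 12)*(-140 + 144)) = (11 + (189/128 + 13/(-160)))*(((16 + 14)/(69 + 1/34) - 12)*(-140 + 144)) = (11 + (189*(1/128) + 13*(-1/160)))*((30/(69 + 1/34) - 12)*4) = (11 + (189/128 - 13/160))*((30/(2347/34) - 12)*4) = (11 + 893/640)*((30*(34/2347) - 12)*4) = 7933*((1020/2347 - 12)*4)/640 = 7933*(-27144/2347*4)/640 = (7933/640)*(-108576/2347) = -26916669/46940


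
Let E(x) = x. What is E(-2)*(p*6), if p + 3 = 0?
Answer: 36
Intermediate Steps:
p = -3 (p = -3 + 0 = -3)
E(-2)*(p*6) = -(-6)*6 = -2*(-18) = 36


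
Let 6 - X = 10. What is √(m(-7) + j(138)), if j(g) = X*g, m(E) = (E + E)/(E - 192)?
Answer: I*√21856966/199 ≈ 23.493*I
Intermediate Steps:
X = -4 (X = 6 - 1*10 = 6 - 10 = -4)
m(E) = 2*E/(-192 + E) (m(E) = (2*E)/(-192 + E) = 2*E/(-192 + E))
j(g) = -4*g
√(m(-7) + j(138)) = √(2*(-7)/(-192 - 7) - 4*138) = √(2*(-7)/(-199) - 552) = √(2*(-7)*(-1/199) - 552) = √(14/199 - 552) = √(-109834/199) = I*√21856966/199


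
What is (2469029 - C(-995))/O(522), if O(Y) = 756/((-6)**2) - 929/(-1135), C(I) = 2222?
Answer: 2799825945/24764 ≈ 1.1306e+5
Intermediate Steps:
O(Y) = 24764/1135 (O(Y) = 756/36 - 929*(-1/1135) = 756*(1/36) + 929/1135 = 21 + 929/1135 = 24764/1135)
(2469029 - C(-995))/O(522) = (2469029 - 1*2222)/(24764/1135) = (2469029 - 2222)*(1135/24764) = 2466807*(1135/24764) = 2799825945/24764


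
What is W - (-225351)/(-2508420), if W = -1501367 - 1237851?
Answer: -2290369813637/836140 ≈ -2.7392e+6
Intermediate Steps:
W = -2739218
W - (-225351)/(-2508420) = -2739218 - (-225351)/(-2508420) = -2739218 - (-225351)*(-1)/2508420 = -2739218 - 1*75117/836140 = -2739218 - 75117/836140 = -2290369813637/836140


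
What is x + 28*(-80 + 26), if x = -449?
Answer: -1961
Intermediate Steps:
x + 28*(-80 + 26) = -449 + 28*(-80 + 26) = -449 + 28*(-54) = -449 - 1512 = -1961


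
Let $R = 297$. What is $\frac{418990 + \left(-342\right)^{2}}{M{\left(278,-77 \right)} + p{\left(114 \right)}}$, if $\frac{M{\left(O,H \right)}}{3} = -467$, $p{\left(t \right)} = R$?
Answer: $- \frac{267977}{552} \approx -485.47$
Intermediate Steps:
$p{\left(t \right)} = 297$
$M{\left(O,H \right)} = -1401$ ($M{\left(O,H \right)} = 3 \left(-467\right) = -1401$)
$\frac{418990 + \left(-342\right)^{2}}{M{\left(278,-77 \right)} + p{\left(114 \right)}} = \frac{418990 + \left(-342\right)^{2}}{-1401 + 297} = \frac{418990 + 116964}{-1104} = 535954 \left(- \frac{1}{1104}\right) = - \frac{267977}{552}$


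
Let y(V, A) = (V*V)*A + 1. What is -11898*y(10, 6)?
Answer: -7150698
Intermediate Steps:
y(V, A) = 1 + A*V² (y(V, A) = V²*A + 1 = A*V² + 1 = 1 + A*V²)
-11898*y(10, 6) = -11898*(1 + 6*10²) = -11898*(1 + 6*100) = -11898*(1 + 600) = -11898*601 = -7150698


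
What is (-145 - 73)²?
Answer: 47524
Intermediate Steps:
(-145 - 73)² = (-218)² = 47524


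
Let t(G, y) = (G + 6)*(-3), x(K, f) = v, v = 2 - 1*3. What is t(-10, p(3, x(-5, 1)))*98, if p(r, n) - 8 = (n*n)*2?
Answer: 1176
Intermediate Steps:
v = -1 (v = 2 - 3 = -1)
x(K, f) = -1
p(r, n) = 8 + 2*n² (p(r, n) = 8 + (n*n)*2 = 8 + n²*2 = 8 + 2*n²)
t(G, y) = -18 - 3*G (t(G, y) = (6 + G)*(-3) = -18 - 3*G)
t(-10, p(3, x(-5, 1)))*98 = (-18 - 3*(-10))*98 = (-18 + 30)*98 = 12*98 = 1176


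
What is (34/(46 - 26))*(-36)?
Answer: -306/5 ≈ -61.200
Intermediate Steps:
(34/(46 - 26))*(-36) = (34/20)*(-36) = (34*(1/20))*(-36) = (17/10)*(-36) = -306/5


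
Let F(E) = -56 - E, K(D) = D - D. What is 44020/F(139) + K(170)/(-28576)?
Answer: -8804/39 ≈ -225.74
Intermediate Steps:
K(D) = 0
44020/F(139) + K(170)/(-28576) = 44020/(-56 - 1*139) + 0/(-28576) = 44020/(-56 - 139) + 0*(-1/28576) = 44020/(-195) + 0 = 44020*(-1/195) + 0 = -8804/39 + 0 = -8804/39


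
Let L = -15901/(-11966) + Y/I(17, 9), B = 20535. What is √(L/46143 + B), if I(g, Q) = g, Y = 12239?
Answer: √22336622908637228927866/1042944594 ≈ 143.30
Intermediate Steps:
L = 146722191/203422 (L = -15901/(-11966) + 12239/17 = -15901*(-1/11966) + 12239*(1/17) = 15901/11966 + 12239/17 = 146722191/203422 ≈ 721.27)
√(L/46143 + B) = √((146722191/203422)/46143 + 20535) = √((146722191/203422)*(1/46143) + 20535) = √(48907397/3128833782 + 20535) = √(64250650620767/3128833782) = √22336622908637228927866/1042944594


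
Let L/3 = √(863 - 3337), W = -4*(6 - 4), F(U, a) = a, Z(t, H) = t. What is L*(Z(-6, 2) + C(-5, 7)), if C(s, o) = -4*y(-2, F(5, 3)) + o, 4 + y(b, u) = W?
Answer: 147*I*√2474 ≈ 7311.7*I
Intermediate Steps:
W = -8 (W = -4*2 = -8)
y(b, u) = -12 (y(b, u) = -4 - 8 = -12)
C(s, o) = 48 + o (C(s, o) = -4*(-12) + o = 48 + o)
L = 3*I*√2474 (L = 3*√(863 - 3337) = 3*√(-2474) = 3*(I*√2474) = 3*I*√2474 ≈ 149.22*I)
L*(Z(-6, 2) + C(-5, 7)) = (3*I*√2474)*(-6 + (48 + 7)) = (3*I*√2474)*(-6 + 55) = (3*I*√2474)*49 = 147*I*√2474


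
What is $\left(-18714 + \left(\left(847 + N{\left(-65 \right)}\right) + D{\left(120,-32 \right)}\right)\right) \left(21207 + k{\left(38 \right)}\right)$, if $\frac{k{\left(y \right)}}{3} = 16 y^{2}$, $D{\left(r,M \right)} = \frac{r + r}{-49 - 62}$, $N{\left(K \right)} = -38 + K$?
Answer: $- \frac{60192419430}{37} \approx -1.6268 \cdot 10^{9}$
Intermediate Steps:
$D{\left(r,M \right)} = - \frac{2 r}{111}$ ($D{\left(r,M \right)} = \frac{2 r}{-111} = 2 r \left(- \frac{1}{111}\right) = - \frac{2 r}{111}$)
$k{\left(y \right)} = 48 y^{2}$ ($k{\left(y \right)} = 3 \cdot 16 y^{2} = 48 y^{2}$)
$\left(-18714 + \left(\left(847 + N{\left(-65 \right)}\right) + D{\left(120,-32 \right)}\right)\right) \left(21207 + k{\left(38 \right)}\right) = \left(-18714 + \left(\left(847 - 103\right) - \frac{80}{37}\right)\right) \left(21207 + 48 \cdot 38^{2}\right) = \left(-18714 + \left(\left(847 - 103\right) - \frac{80}{37}\right)\right) \left(21207 + 48 \cdot 1444\right) = \left(-18714 + \left(744 - \frac{80}{37}\right)\right) \left(21207 + 69312\right) = \left(-18714 + \frac{27448}{37}\right) 90519 = \left(- \frac{664970}{37}\right) 90519 = - \frac{60192419430}{37}$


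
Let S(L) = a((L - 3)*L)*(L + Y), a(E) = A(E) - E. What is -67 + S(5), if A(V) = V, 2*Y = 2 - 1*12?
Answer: -67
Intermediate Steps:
Y = -5 (Y = (2 - 1*12)/2 = (2 - 12)/2 = (1/2)*(-10) = -5)
a(E) = 0 (a(E) = E - E = 0)
S(L) = 0 (S(L) = 0*(L - 5) = 0*(-5 + L) = 0)
-67 + S(5) = -67 + 0 = -67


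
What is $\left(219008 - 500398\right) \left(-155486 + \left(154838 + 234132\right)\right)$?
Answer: $-65700062760$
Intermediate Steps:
$\left(219008 - 500398\right) \left(-155486 + \left(154838 + 234132\right)\right) = - 281390 \left(-155486 + 388970\right) = \left(-281390\right) 233484 = -65700062760$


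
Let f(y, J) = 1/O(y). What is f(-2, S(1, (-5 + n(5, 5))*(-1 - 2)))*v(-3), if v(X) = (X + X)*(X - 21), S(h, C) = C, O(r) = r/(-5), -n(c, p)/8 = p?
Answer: 360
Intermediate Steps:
n(c, p) = -8*p
O(r) = -r/5 (O(r) = r*(-⅕) = -r/5)
f(y, J) = -5/y (f(y, J) = 1/(-y/5) = -5/y)
v(X) = 2*X*(-21 + X) (v(X) = (2*X)*(-21 + X) = 2*X*(-21 + X))
f(-2, S(1, (-5 + n(5, 5))*(-1 - 2)))*v(-3) = (-5/(-2))*(2*(-3)*(-21 - 3)) = (-5*(-½))*(2*(-3)*(-24)) = (5/2)*144 = 360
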